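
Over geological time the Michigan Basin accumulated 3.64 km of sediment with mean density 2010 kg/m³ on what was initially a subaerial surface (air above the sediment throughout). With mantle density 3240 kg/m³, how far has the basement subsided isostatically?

2.26 km

Subaerial load: s = t ρ_sed / ρ_m = 3.64 km × 2010/3240 = 2.26 km.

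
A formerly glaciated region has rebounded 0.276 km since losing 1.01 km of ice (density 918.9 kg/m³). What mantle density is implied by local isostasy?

3360 kg/m³

ρ_m = ρ_ice t / u = 918.9 × 1.01 km/0.276 km = 3360 kg/m³.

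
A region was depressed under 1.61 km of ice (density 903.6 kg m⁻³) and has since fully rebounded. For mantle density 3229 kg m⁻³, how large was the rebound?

Removing the load lets mantle flow back in; uplift u satisfies ρ_ice t = ρ_m u.
u = t ρ_ice/ρ_m = 1.61 km × 903.6/3229 = 0.451 km.

0.451 km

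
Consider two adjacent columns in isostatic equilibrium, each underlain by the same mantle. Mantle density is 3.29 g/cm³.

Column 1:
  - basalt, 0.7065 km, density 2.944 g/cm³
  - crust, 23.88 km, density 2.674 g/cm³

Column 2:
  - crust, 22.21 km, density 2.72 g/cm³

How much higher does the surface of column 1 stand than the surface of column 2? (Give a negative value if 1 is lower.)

For any compensation level in the mantle, the mantle terms cancel and isostasy reduces to e = (Σt_1 − Σt_2) − (Σ(ρt)_1 − Σ(ρt)_2) / ρ_m.
Σt_1 = 24.5865 km; Σt_2 = 22.21 km; Σ(ρt)_1 = 65.935056; Σ(ρt)_2 = 60.4112 (in km·g/cm³).
e = (24.5865 − 22.21) − (65.935056 − 60.4112) / 3.29 = 0.698 km.

0.698 km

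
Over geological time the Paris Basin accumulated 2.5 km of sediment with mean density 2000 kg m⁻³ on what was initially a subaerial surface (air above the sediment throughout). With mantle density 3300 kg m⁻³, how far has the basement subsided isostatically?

1.52 km

Subaerial load: s = t ρ_sed / ρ_m = 2.5 km × 2000/3300 = 1.52 km.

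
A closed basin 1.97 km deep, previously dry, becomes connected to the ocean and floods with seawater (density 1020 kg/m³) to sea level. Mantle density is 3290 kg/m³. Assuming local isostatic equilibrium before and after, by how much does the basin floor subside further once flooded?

0.885 km

After flooding the water column is d + s deep. Its weight must equal the weight of mantle displaced by the extra subsidence s: (d + s) ρ_w = s ρ_m.
s = d ρ_w / (ρ_m − ρ_w) = 1.97 km × 1020/(3290 − 1020) = 0.885 km.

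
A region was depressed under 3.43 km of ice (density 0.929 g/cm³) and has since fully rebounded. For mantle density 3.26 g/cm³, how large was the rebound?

0.977 km

Removing the load lets mantle flow back in; uplift u satisfies ρ_ice t = ρ_m u.
u = t ρ_ice/ρ_m = 3.43 km × 0.929/3.26 = 0.977 km.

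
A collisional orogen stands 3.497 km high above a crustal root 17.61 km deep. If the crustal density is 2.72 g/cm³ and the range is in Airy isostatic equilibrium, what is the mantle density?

Airy balance: ρ_c h = (ρ_m − ρ_c) r → ρ_m = ρ_c (1 + h/r).
ρ_m = 2.72 × (1 + 3.497 km/17.61 km) = 3.26 g/cm³.

3.26 g/cm³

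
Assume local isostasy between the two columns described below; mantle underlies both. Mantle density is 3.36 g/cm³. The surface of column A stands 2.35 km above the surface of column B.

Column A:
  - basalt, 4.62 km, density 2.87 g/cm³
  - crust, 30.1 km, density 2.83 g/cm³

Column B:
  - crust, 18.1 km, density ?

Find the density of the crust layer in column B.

Take the compensation level at the base of the deeper column (depth z_c below the surface of column A) and equate Σ ρ_i t_i down to z_c; mantle fills any gap and the z_c terms cancel.
Column A: 4.62×2.87 + 30.1×2.83 + (z_c − 34.72)×3.36
Column B: 2.35×0 + 18.1×ρ + (z_c − 2.35 − 18.1)×3.36
The z_c×3.36 term appears on both sides and cancels. Collect the known terms of each column as K = Σ(ρt)_known − 3.36 × (depth of known layers): K_A = 98.4424 − 3.36×34.72 = −18.2168; K_B = 0 − 3.36×(2.35 + 18.1) = −68.712.
Balance: K_A = K_B + 18.1×ρ, so ρ = (K_A − K_B)/18.1 = 50.4952/18.1 = 2.79 g/cm³.

2.79 g/cm³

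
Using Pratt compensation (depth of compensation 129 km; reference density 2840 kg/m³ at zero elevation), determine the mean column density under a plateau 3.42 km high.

Pratt balance: ρ_ref D = ρ (D + h).
ρ = ρ_ref D/(D + h) = 2840 × 129 km/(129 km + 3.42 km) = 2770 kg/m³.

2770 kg/m³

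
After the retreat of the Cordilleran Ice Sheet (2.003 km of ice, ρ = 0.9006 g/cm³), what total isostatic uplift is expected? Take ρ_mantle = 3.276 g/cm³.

0.551 km

Removing the load lets mantle flow back in; uplift u satisfies ρ_ice t = ρ_m u.
u = t ρ_ice/ρ_m = 2.003 km × 0.9006/3.276 = 0.551 km.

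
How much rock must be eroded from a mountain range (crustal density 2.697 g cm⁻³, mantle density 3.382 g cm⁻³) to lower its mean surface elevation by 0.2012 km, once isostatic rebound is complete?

0.993 km

Net drop Δ = e − u = e − e ρ_c/ρ_m = e (ρ_m − ρ_c)/ρ_m.
e = Δ ρ_m/(ρ_m − ρ_c) = 0.2012 km × 3.382/0.685 = 0.993 km.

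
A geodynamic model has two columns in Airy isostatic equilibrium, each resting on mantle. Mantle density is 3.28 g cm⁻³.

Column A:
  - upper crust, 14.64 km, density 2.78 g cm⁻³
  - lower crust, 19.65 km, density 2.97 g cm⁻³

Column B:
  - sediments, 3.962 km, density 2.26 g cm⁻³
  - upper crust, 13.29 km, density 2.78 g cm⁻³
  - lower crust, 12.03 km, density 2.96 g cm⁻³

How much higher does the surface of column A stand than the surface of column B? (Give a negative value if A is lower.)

For any compensation level in the mantle, the mantle terms cancel and isostasy reduces to e = (Σt_A − Σt_B) − (Σ(ρt)_A − Σ(ρt)_B) / ρ_m.
Σt_A = 34.29 km; Σt_B = 29.282 km; Σ(ρt)_A = 99.0597; Σ(ρt)_B = 81.50912 (in km·g cm⁻³).
e = (34.29 − 29.282) − (99.0597 − 81.50912) / 3.28 = −0.343 km.

−0.343 km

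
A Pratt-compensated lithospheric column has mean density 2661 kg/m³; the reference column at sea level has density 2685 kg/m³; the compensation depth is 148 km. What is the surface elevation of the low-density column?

ρ_ref D = ρ (D + h) → h = D (ρ_ref − ρ)/ρ.
h = 148 km × (2685 − 2661)/2661 = 1.33 km.

1.33 km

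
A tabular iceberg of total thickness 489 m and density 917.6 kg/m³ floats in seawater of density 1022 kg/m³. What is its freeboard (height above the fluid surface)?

Floating equilibrium: submerged depth d = t ρ_obj/ρ_fluid = 489 m × 917.6/1022 = 439 m.
Freeboard = t − d = 489 m − 439 m = 50 m.

50 m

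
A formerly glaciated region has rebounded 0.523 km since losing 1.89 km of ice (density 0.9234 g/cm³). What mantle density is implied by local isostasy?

ρ_m = ρ_ice t / u = 0.9234 × 1.89 km/0.523 km = 3.34 g/cm³.

3.34 g/cm³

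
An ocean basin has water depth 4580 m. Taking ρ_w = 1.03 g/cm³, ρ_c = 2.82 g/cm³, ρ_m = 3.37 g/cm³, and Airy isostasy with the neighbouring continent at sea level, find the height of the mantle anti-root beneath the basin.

By Archimedes' principle applied to the lithosphere: replacing crust with seawater at the top is compensated by replacing crust with mantle at the base: d (ρ_c − ρ_w) = a (ρ_m − ρ_c).
a = d (ρ_c − ρ_w)/(ρ_m − ρ_c) = 4580 m × 1.79/0.55 = 14900 m.

14900 m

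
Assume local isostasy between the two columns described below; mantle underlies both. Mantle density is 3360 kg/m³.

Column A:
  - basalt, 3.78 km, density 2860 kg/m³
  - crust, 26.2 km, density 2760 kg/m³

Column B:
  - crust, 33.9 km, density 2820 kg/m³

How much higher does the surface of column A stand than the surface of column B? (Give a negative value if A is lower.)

For any compensation level in the mantle, the mantle terms cancel and isostasy reduces to e = (Σt_A − Σt_B) − (Σ(ρt)_A − Σ(ρt)_B) / ρ_m.
Σt_A = 29.98 km; Σt_B = 33.9 km; Σ(ρt)_A = 83122.8; Σ(ρt)_B = 95598 (in km·kg/m³).
e = (29.98 − 33.9) − (83122.8 − 95598) / 3360 = −0.207 km.

−0.207 km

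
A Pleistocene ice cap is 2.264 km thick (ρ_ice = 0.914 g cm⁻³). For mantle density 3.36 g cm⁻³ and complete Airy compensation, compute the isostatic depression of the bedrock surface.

0.616 km

Equating mass per unit area of the two columns: the ice load ρ_ice t is balanced by mantle displaced below, ρ_m s.
s = t ρ_ice / ρ_m = 2.264 km × 0.914/3.36 = 0.616 km.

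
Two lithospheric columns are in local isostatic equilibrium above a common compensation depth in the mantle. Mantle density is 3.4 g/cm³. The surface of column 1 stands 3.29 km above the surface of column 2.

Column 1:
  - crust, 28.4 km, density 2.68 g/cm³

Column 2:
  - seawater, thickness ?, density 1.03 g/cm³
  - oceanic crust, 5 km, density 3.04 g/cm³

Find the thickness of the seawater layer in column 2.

Take the compensation level at the base of the deeper column (depth z_c below the surface of column 1) and equate Σ ρ_i t_i down to z_c; mantle fills any gap and the z_c terms cancel.
Column 1: 28.4×2.68 + (z_c − 28.4)×3.4
Column 2: 3.29×0 + x×1.03 + 5×3.04 + (z_c − 3.29 − 5 − x)×3.4
The z_c×3.4 term appears on both sides and cancels. Collect the known terms of each column as K = Σ(ρt)_known − 3.4 × (depth of known layers): K_1 = 76.112 − 3.4×28.4 = −20.448; K_2 = 15.2 − 3.4×(3.29 + 5) = −12.986.
Balance: K_1 = K_2 − x×(3.4 − 1.03), so x = (K_2 − K_1)/(3.4 − 1.03) = 7.462/2.37 = 3.15 km.

3.15 km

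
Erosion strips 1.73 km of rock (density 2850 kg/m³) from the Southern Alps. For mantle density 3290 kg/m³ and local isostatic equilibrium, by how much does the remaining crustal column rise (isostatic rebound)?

1.5 km

Unloading: uplift u = e ρ_c/ρ_m = 1.73 km × 2850/3290 = 1.5 km.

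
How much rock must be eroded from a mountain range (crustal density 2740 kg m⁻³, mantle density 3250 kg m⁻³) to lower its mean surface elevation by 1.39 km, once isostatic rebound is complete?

Net drop Δ = e − u = e − e ρ_c/ρ_m = e (ρ_m − ρ_c)/ρ_m.
e = Δ ρ_m/(ρ_m − ρ_c) = 1.39 km × 3250/510 = 8.86 km.

8.86 km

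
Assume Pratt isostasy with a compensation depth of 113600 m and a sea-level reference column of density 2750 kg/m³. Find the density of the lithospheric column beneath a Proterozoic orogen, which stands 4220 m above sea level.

Pratt balance: ρ_ref D = ρ (D + h).
ρ = ρ_ref D/(D + h) = 2750 × 113600 m/(113600 m + 4220 m) = 2650 kg/m³.

2650 kg/m³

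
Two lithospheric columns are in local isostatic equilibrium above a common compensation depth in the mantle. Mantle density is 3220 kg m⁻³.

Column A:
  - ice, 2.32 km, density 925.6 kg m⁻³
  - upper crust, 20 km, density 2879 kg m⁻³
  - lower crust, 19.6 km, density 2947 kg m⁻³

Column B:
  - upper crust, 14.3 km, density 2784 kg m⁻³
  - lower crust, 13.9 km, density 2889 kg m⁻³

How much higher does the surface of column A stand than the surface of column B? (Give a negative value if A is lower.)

2.07 km

For any compensation level in the mantle, the mantle terms cancel and isostasy reduces to e = (Σt_A − Σt_B) − (Σ(ρt)_A − Σ(ρt)_B) / ρ_m.
Σt_A = 41.92 km; Σt_B = 28.2 km; Σ(ρt)_A = 117488.592; Σ(ρt)_B = 79968.3 (in km·kg m⁻³).
e = (41.92 − 28.2) − (117488.592 − 79968.3) / 3220 = 2.07 km.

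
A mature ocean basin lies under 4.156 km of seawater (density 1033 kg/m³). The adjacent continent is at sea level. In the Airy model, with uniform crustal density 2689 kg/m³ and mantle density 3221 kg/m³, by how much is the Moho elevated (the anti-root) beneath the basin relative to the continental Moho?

In Airy isostatic equilibrium: replacing crust with seawater at the top is compensated by replacing crust with mantle at the base: d (ρ_c − ρ_w) = a (ρ_m − ρ_c).
a = d (ρ_c − ρ_w)/(ρ_m − ρ_c) = 4.156 km × 1656/532 = 12.9 km.

12.9 km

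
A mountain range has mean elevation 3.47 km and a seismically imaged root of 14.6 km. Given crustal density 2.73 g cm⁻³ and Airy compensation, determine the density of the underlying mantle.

Airy balance: ρ_c h = (ρ_m − ρ_c) r → ρ_m = ρ_c (1 + h/r).
ρ_m = 2.73 × (1 + 3.47 km/14.6 km) = 3.38 g cm⁻³.

3.38 g cm⁻³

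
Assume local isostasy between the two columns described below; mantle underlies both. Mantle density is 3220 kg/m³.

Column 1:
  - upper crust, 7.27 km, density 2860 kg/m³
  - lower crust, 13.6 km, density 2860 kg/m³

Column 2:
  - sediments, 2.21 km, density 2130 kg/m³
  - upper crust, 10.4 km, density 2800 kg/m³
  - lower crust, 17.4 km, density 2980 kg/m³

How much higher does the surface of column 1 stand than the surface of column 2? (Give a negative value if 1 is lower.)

−1.07 km

For any compensation level in the mantle, the mantle terms cancel and isostasy reduces to e = (Σt_1 − Σt_2) − (Σ(ρt)_1 − Σ(ρt)_2) / ρ_m.
Σt_1 = 20.87 km; Σt_2 = 30.01 km; Σ(ρt)_1 = 59688.2; Σ(ρt)_2 = 85679.3 (in km·kg/m³).
e = (20.87 − 30.01) − (59688.2 − 85679.3) / 3220 = −1.07 km.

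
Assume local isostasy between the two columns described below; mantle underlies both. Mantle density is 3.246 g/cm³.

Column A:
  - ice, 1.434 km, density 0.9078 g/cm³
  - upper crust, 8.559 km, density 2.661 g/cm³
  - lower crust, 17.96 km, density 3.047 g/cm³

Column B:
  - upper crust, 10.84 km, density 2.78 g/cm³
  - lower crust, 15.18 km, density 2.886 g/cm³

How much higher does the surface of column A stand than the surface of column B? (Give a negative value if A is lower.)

For any compensation level in the mantle, the mantle terms cancel and isostasy reduces to e = (Σt_A − Σt_B) − (Σ(ρt)_A − Σ(ρt)_B) / ρ_m.
Σt_A = 27.953 km; Σt_B = 26.02 km; Σ(ρt)_A = 78.8014042; Σ(ρt)_B = 73.94468 (in km·g/cm³).
e = (27.953 − 26.02) − (78.8014042 − 73.94468) / 3.246 = 0.437 km.

0.437 km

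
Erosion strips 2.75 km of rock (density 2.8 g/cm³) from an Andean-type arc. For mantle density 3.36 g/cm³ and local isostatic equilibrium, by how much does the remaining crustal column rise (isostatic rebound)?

Unloading: uplift u = e ρ_c/ρ_m = 2.75 km × 2.8/3.36 = 2.29 km.

2.29 km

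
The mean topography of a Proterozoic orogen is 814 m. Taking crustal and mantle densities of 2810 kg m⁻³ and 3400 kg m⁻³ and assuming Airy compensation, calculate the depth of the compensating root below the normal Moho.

Equating mass per unit area of the two columns: the weight of the topography is balanced by the buoyancy of the root, ρ_c h = (ρ_m − ρ_c) r.
r = h · ρ_c / (ρ_m − ρ_c) = 814 m × 2810 / (3400 − 2810) = 3880 m.

3880 m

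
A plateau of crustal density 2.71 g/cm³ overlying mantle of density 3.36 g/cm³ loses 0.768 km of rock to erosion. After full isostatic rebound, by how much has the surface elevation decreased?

0.149 km

Rebound u = e ρ_c/ρ_m = 0.768 km × 2.71/3.36 = 0.6194 km.
Net surface drop = e − u = 0.768 km − 0.6194 km = e (ρ_m − ρ_c)/ρ_m = 0.149 km.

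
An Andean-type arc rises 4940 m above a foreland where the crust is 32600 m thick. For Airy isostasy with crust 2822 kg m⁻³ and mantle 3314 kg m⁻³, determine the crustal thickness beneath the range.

65900 m

Root depth r = h ρ_c / (ρ_m − ρ_c) = 4940 m × 2822 / 492 = 28330 m.
Total thickness = T + h + r = 32600 m + 4940 m + 28330 m = 65900 m.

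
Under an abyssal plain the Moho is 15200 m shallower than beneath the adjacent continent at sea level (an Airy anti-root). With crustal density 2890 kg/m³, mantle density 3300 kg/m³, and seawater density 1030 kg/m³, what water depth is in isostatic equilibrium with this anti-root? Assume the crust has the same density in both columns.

Replacing a thickness d of crust by seawater at the top must be balanced by replacing crust with mantle at the base: d (ρ_c − ρ_w) = a (ρ_m − ρ_c).
d = a (ρ_m − ρ_c)/(ρ_c − ρ_w) = 15200 m × 410/1860 = 3350 m.

3350 m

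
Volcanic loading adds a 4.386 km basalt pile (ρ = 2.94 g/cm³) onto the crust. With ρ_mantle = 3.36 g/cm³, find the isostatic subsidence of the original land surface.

3.84 km

Subaerial loading: s = t ρ_load / ρ_m.
s = 4.386 km × 2.94/3.36 = 3.84 km.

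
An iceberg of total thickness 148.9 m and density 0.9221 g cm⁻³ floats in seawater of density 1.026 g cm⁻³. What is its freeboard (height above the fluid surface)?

Floating equilibrium: submerged depth d = t ρ_obj/ρ_fluid = 148.9 m × 0.9221/1.026 = 133.8 m.
Freeboard = t − d = 148.9 m − 133.8 m = 15.1 m.

15.1 m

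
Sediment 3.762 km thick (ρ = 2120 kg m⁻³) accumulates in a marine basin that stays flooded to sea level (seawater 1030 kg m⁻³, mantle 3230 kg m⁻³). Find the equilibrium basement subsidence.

1.86 km

Submarine loading: the sediment displaces seawater, and the subsidence is in turn flooded, so s (ρ_m − ρ_w) = t (ρ_sed − ρ_w).
s = 3.762 km × (2120 − 1030) / (3230 − 1030) = 1.86 km.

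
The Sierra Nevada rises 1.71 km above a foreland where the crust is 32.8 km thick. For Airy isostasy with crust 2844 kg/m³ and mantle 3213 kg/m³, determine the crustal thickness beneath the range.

47.7 km

Root depth r = h ρ_c / (ρ_m − ρ_c) = 1.71 km × 2844 / 369 = 13.18 km.
Total thickness = T + h + r = 32.8 km + 1.71 km + 13.18 km = 47.7 km.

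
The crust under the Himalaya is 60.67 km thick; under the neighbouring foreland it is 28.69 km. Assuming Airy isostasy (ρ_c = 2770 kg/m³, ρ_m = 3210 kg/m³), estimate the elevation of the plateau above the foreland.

4.38 km

Excess crust Δ = 60.67 km − 28.69 km = 31.98 km, split between elevation h and root r with h + r = Δ.
Airy balance ρ_c h = (ρ_m − ρ_c) r gives r = h ρ_c/(ρ_m − ρ_c), so h (1 + ρ_c/(ρ_m − ρ_c)) = Δ, i.e. h = Δ (ρ_m − ρ_c)/ρ_m.
h = 31.98 km × 440/3210 = 4.38 km.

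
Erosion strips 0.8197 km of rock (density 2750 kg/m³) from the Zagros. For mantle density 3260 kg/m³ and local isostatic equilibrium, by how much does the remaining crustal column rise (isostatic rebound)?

Unloading: uplift u = e ρ_c/ρ_m = 0.8197 km × 2750/3260 = 0.691 km.

0.691 km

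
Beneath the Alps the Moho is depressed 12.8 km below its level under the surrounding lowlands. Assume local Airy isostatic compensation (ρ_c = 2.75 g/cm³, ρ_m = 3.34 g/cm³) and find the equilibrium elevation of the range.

2.75 km

Isostatic balance requires: ρ_c h = (ρ_m − ρ_c) r.
h = r (ρ_m − ρ_c) / ρ_c = 12.8 km × (3.34 − 2.75) / 2.75 = 2.75 km.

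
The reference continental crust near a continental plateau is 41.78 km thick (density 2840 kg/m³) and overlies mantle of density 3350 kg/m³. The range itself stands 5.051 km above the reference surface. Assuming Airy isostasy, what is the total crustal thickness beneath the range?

Root depth r = h ρ_c / (ρ_m − ρ_c) = 5.051 km × 2840 / 510 = 28.13 km.
Total thickness = T + h + r = 41.78 km + 5.051 km + 28.13 km = 75 km.

75 km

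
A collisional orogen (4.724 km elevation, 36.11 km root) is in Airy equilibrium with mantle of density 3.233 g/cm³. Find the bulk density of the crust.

2.86 g/cm³

ρ_c h = (ρ_m − ρ_c) r → ρ_c (h + r) = ρ_m r → ρ_c = ρ_m r / (h + r).
ρ_c = 3.233 × 36.11 km / (4.724 km + 36.11 km) = 2.86 g/cm³.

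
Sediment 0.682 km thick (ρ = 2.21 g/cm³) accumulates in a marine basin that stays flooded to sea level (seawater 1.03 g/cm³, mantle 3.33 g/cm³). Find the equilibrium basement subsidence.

Submarine loading: the sediment displaces seawater, and the subsidence is in turn flooded, so s (ρ_m − ρ_w) = t (ρ_sed − ρ_w).
s = 0.682 km × (2.21 − 1.03) / (3.33 − 1.03) = 0.35 km.

0.35 km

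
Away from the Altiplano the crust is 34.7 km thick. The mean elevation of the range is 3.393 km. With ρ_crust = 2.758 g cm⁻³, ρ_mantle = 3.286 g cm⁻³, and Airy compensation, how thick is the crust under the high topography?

Root depth r = h ρ_c / (ρ_m − ρ_c) = 3.393 km × 2.758 / 0.528 = 17.72 km.
Total thickness = T + h + r = 34.7 km + 3.393 km + 17.72 km = 55.8 km.

55.8 km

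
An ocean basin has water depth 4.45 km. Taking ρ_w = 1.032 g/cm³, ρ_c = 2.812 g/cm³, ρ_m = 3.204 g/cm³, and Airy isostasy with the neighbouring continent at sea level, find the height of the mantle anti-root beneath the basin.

20.2 km

For local isostatic compensation: replacing crust with seawater at the top is compensated by replacing crust with mantle at the base: d (ρ_c − ρ_w) = a (ρ_m − ρ_c).
a = d (ρ_c − ρ_w)/(ρ_m − ρ_c) = 4.45 km × 1.78/0.392 = 20.2 km.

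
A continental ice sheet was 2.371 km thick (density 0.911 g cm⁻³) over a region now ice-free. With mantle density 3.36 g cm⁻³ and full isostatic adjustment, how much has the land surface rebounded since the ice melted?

Removing the load lets mantle flow back in; uplift u satisfies ρ_ice t = ρ_m u.
u = t ρ_ice/ρ_m = 2.371 km × 0.911/3.36 = 0.643 km.

0.643 km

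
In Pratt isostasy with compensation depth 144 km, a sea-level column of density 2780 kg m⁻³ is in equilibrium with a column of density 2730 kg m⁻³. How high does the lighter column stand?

2.64 km

ρ_ref D = ρ (D + h) → h = D (ρ_ref − ρ)/ρ.
h = 144 km × (2780 − 2730)/2730 = 2.64 km.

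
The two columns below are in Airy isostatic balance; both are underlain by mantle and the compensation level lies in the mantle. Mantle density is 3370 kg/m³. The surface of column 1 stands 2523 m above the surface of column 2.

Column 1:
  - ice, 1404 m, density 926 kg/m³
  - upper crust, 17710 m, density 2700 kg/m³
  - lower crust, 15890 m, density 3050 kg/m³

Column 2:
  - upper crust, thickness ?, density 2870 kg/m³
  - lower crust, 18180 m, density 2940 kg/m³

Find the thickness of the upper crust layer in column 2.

8120 m

Take the compensation level at the base of the deeper column (depth z_c below the surface of column 1) and equate Σ ρ_i t_i down to z_c; mantle fills any gap and the z_c terms cancel.
Column 1: 1404×926 + 17710×2700 + 15890×3050 + (z_c − 35004)×3370
Column 2: 2523×0 + x×2870 + 18180×2940 + (z_c − 2523 − 18180 − x)×3370
The z_c×3370 term appears on both sides and cancels. Collect the known terms of each column as K = Σ(ρt)_known − 3370 × (depth of known layers): K_1 = 97581604 − 3370×35004 = −20381876; K_2 = 53449200 − 3370×(2523 + 18180) = −16319910.
Balance: K_1 = K_2 − x×(3370 − 2870), so x = (K_2 − K_1)/(3370 − 2870) = 4061970/500 = 8120 m.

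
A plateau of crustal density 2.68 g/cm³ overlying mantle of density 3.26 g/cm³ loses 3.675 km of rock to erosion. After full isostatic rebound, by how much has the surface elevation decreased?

0.654 km

Rebound u = e ρ_c/ρ_m = 3.675 km × 2.68/3.26 = 3.021 km.
Net surface drop = e − u = 3.675 km − 3.021 km = e (ρ_m − ρ_c)/ρ_m = 0.654 km.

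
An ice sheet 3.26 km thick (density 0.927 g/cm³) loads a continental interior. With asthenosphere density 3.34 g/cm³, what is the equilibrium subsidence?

0.905 km

For local isostatic compensation: the ice load ρ_ice t is balanced by mantle displaced below, ρ_m s.
s = t ρ_ice / ρ_m = 3.26 km × 0.927/3.34 = 0.905 km.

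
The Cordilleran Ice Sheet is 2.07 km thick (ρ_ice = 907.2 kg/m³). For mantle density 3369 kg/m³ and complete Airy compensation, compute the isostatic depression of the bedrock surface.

0.557 km

Balancing pressure at the compensation depth: the ice load ρ_ice t is balanced by mantle displaced below, ρ_m s.
s = t ρ_ice / ρ_m = 2.07 km × 907.2/3369 = 0.557 km.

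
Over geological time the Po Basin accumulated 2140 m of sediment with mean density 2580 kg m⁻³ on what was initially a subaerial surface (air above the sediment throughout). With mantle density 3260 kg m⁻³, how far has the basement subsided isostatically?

1690 m

Subaerial load: s = t ρ_sed / ρ_m = 2140 m × 2580/3260 = 1690 m.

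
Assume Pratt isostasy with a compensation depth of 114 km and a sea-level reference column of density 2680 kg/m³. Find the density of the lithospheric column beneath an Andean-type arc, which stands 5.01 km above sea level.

Pratt balance: ρ_ref D = ρ (D + h).
ρ = ρ_ref D/(D + h) = 2680 × 114 km/(114 km + 5.01 km) = 2570 kg/m³.

2570 kg/m³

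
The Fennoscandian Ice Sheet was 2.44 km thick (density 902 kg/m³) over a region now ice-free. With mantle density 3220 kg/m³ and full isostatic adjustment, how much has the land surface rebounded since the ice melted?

Removing the load lets mantle flow back in; uplift u satisfies ρ_ice t = ρ_m u.
u = t ρ_ice/ρ_m = 2.44 km × 902/3220 = 0.684 km.

0.684 km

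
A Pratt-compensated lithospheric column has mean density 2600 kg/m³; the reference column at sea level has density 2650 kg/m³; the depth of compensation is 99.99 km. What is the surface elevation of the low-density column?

ρ_ref D = ρ (D + h) → h = D (ρ_ref − ρ)/ρ.
h = 99.99 km × (2650 − 2600)/2600 = 1.92 km.

1.92 km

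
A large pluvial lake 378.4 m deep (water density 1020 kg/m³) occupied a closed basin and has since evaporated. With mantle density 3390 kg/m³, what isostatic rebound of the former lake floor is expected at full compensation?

u = d ρ_w/ρ_m = 378.4 m × 1020/3390 = 114 m.

114 m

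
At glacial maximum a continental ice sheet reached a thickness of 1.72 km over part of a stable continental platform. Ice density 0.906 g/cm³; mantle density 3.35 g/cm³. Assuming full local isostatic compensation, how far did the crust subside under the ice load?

Equating mass per unit area of the two columns: the ice load ρ_ice t is balanced by mantle displaced below, ρ_m s.
s = t ρ_ice / ρ_m = 1.72 km × 0.906/3.35 = 0.465 km.

0.465 km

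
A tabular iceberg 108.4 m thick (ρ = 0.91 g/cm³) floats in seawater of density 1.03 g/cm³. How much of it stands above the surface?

12.6 m

Floating equilibrium: submerged depth d = t ρ_obj/ρ_fluid = 108.4 m × 0.91/1.03 = 95.77 m.
Freeboard = t − d = 108.4 m − 95.77 m = 12.6 m.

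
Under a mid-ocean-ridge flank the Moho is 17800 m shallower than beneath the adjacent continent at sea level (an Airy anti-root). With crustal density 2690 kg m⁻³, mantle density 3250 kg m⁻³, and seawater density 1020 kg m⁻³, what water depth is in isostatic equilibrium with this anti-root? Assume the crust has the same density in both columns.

Replacing a thickness d of crust by seawater at the top must be balanced by replacing crust with mantle at the base: d (ρ_c − ρ_w) = a (ρ_m − ρ_c).
d = a (ρ_m − ρ_c)/(ρ_c − ρ_w) = 17800 m × 560/1670 = 5970 m.

5970 m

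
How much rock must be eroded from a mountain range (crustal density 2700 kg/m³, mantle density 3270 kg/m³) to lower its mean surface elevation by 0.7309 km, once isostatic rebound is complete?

Net drop Δ = e − u = e − e ρ_c/ρ_m = e (ρ_m − ρ_c)/ρ_m.
e = Δ ρ_m/(ρ_m − ρ_c) = 0.7309 km × 3270/570 = 4.19 km.

4.19 km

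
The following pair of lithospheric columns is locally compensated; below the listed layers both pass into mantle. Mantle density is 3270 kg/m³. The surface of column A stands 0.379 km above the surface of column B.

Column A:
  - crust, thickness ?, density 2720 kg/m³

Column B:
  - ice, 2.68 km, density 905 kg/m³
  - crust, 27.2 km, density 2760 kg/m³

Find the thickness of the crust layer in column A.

39 km

Take the compensation level at the base of the deeper column (depth z_c below the surface of column A) and equate Σ ρ_i t_i down to z_c; mantle fills any gap and the z_c terms cancel.
Column A: x×2720 + (z_c − 0 − x)×3270
Column B: 0.379×0 + 2.68×905 + 27.2×2760 + (z_c − 0.379 − 29.88)×3270
The z_c×3270 term appears on both sides and cancels. Collect the known terms of each column as K = Σ(ρt)_known − 3270 × (depth of known layers): K_A = 0 − 3270×0 = 0; K_B = 77497.4 − 3270×(0.379 + 29.88) = −21449.53.
Balance: K_A − x×(3270 − 2720) = K_B, so x = (K_A − K_B)/(3270 − 2720) = 21449.5/550 = 39 km.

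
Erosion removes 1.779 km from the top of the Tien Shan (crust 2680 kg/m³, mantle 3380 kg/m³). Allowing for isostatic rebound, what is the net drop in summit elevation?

0.368 km

Rebound u = e ρ_c/ρ_m = 1.779 km × 2680/3380 = 1.411 km.
Net surface drop = e − u = 1.779 km − 1.411 km = e (ρ_m − ρ_c)/ρ_m = 0.368 km.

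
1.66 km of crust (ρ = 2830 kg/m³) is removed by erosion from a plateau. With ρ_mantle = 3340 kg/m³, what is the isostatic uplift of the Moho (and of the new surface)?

Unloading: uplift u = e ρ_c/ρ_m = 1.66 km × 2830/3340 = 1.41 km.

1.41 km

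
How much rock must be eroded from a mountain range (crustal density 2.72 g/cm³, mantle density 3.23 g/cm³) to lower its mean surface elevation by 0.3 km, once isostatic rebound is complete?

Net drop Δ = e − u = e − e ρ_c/ρ_m = e (ρ_m − ρ_c)/ρ_m.
e = Δ ρ_m/(ρ_m − ρ_c) = 0.3 km × 3.23/0.51 = 1.9 km.

1.9 km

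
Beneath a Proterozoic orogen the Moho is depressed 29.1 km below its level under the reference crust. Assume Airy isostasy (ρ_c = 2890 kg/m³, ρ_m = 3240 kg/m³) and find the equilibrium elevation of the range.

3.52 km

In Airy isostatic equilibrium: ρ_c h = (ρ_m − ρ_c) r.
h = r (ρ_m − ρ_c) / ρ_c = 29.1 km × (3240 − 2890) / 2890 = 3.52 km.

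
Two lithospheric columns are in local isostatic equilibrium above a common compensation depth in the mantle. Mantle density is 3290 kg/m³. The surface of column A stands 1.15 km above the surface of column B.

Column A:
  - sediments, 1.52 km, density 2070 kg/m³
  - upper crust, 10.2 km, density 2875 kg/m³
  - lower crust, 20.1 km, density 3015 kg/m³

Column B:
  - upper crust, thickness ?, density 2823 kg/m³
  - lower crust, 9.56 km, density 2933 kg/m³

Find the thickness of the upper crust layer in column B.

9.46 km

Take the compensation level at the base of the deeper column (depth z_c below the surface of column A) and equate Σ ρ_i t_i down to z_c; mantle fills any gap and the z_c terms cancel.
Column A: 1.52×2070 + 10.2×2875 + 20.1×3015 + (z_c − 31.82)×3290
Column B: 1.15×0 + x×2823 + 9.56×2933 + (z_c − 1.15 − 9.56 − x)×3290
The z_c×3290 term appears on both sides and cancels. Collect the known terms of each column as K = Σ(ρt)_known − 3290 × (depth of known layers): K_A = 93072.9 − 3290×31.82 = −11614.9; K_B = 28039.48 − 3290×(1.15 + 9.56) = −7196.42.
Balance: K_A = K_B − x×(3290 − 2823), so x = (K_B − K_A)/(3290 − 2823) = 4418.48/467 = 9.46 km.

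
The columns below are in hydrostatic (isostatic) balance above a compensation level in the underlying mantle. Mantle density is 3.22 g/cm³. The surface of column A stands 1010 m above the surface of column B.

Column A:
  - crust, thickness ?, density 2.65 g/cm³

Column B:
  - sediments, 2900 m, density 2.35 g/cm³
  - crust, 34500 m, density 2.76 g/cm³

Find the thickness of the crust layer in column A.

38000 m

Take the compensation level at the base of the deeper column (depth z_c below the surface of column A) and equate Σ ρ_i t_i down to z_c; mantle fills any gap and the z_c terms cancel.
Column A: x×2.65 + (z_c − 0 − x)×3.22
Column B: 1010×0 + 2900×2.35 + 34500×2.76 + (z_c − 1010 − 37400)×3.22
The z_c×3.22 term appears on both sides and cancels. Collect the known terms of each column as K = Σ(ρt)_known − 3.22 × (depth of known layers): K_A = 0 − 3.22×0 = 0; K_B = 102035 − 3.22×(1010 + 37400) = −21645.2.
Balance: K_A − x×(3.22 − 2.65) = K_B, so x = (K_A − K_B)/(3.22 − 2.65) = 21645.2/0.57 = 38000 m.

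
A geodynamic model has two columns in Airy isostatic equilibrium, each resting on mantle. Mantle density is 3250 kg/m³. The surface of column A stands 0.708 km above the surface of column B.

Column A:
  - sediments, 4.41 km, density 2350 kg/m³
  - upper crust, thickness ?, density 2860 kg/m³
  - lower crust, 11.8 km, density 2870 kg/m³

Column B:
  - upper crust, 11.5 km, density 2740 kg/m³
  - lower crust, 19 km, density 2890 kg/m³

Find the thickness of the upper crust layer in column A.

16.8 km

Take the compensation level at the base of the deeper column (depth z_c below the surface of column A) and equate Σ ρ_i t_i down to z_c; mantle fills any gap and the z_c terms cancel.
Column A: 4.41×2350 + x×2860 + 11.8×2870 + (z_c − 16.21 − x)×3250
Column B: 0.708×0 + 11.5×2740 + 19×2890 + (z_c − 0.708 − 30.5)×3250
The z_c×3250 term appears on both sides and cancels. Collect the known terms of each column as K = Σ(ρt)_known − 3250 × (depth of known layers): K_A = 44229.5 − 3250×16.21 = −8453; K_B = 86420 − 3250×(0.708 + 30.5) = −15006.
Balance: K_A − x×(3250 − 2860) = K_B, so x = (K_A − K_B)/(3250 − 2860) = 6553/390 = 16.8 km.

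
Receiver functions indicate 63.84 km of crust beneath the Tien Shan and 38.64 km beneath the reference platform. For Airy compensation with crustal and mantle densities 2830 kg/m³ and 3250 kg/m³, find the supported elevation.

Excess crust Δ = 63.84 km − 38.64 km = 25.2 km, split between elevation h and root r with h + r = Δ.
Airy balance ρ_c h = (ρ_m − ρ_c) r gives r = h ρ_c/(ρ_m − ρ_c), so h (1 + ρ_c/(ρ_m − ρ_c)) = Δ, i.e. h = Δ (ρ_m − ρ_c)/ρ_m.
h = 25.2 km × 420/3250 = 3.26 km.

3.26 km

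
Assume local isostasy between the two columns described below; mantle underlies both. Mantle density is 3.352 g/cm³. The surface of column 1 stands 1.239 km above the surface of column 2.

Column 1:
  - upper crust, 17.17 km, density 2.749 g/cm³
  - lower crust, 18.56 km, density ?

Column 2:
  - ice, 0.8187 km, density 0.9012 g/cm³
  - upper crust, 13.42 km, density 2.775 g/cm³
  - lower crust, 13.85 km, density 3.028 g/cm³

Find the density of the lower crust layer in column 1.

Take the compensation level at the base of the deeper column (depth z_c below the surface of column 1) and equate Σ ρ_i t_i down to z_c; mantle fills any gap and the z_c terms cancel.
Column 1: 17.17×2.749 + 18.56×ρ + (z_c − 35.73)×3.352
Column 2: 1.239×0 + 0.8187×0.9012 + 13.42×2.775 + 13.85×3.028 + (z_c − 1.239 − 28.0887)×3.352
The z_c×3.352 term appears on both sides and cancels. Collect the known terms of each column as K = Σ(ρt)_known − 3.352 × (depth of known layers): K_1 = 47.20033 − 3.352×35.73 = −72.56663; K_2 = 79.9161124 − 3.352×(1.239 + 28.0887) = −18.390338.
Balance: K_1 + 18.56×ρ = K_2, so ρ = (K_2 − K_1)/18.56 = 54.1763/18.56 = 2.92 g/cm³.

2.92 g/cm³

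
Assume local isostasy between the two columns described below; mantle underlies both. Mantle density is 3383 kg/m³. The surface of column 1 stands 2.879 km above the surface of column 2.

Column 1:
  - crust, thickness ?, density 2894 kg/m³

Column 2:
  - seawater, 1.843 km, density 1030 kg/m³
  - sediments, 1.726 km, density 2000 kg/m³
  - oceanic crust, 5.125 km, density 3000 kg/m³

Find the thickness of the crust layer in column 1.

37.7 km

Take the compensation level at the base of the deeper column (depth z_c below the surface of column 1) and equate Σ ρ_i t_i down to z_c; mantle fills any gap and the z_c terms cancel.
Column 1: x×2894 + (z_c − 0 − x)×3383
Column 2: 2.879×0 + 1.843×1030 + 1.726×2000 + 5.125×3000 + (z_c − 2.879 − 8.694)×3383
The z_c×3383 term appears on both sides and cancels. Collect the known terms of each column as K = Σ(ρt)_known − 3383 × (depth of known layers): K_1 = 0 − 3383×0 = 0; K_2 = 20725.29 − 3383×(2.879 + 8.694) = −18426.169.
Balance: K_1 − x×(3383 − 2894) = K_2, so x = (K_1 − K_2)/(3383 − 2894) = 18426.2/489 = 37.7 km.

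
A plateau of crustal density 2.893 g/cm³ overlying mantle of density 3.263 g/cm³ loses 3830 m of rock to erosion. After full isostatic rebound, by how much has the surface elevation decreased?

Rebound u = e ρ_c/ρ_m = 3830 m × 2.893/3.263 = 3396 m.
Net surface drop = e − u = 3830 m − 3396 m = e (ρ_m − ρ_c)/ρ_m = 434 m.

434 m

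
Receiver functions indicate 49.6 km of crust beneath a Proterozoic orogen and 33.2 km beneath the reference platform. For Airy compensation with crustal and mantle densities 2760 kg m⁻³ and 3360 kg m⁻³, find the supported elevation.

2.93 km

Excess crust Δ = 49.6 km − 33.2 km = 16.4 km, split between elevation h and root r with h + r = Δ.
Airy balance ρ_c h = (ρ_m − ρ_c) r gives r = h ρ_c/(ρ_m − ρ_c), so h (1 + ρ_c/(ρ_m − ρ_c)) = Δ, i.e. h = Δ (ρ_m − ρ_c)/ρ_m.
h = 16.4 km × 600/3360 = 2.93 km.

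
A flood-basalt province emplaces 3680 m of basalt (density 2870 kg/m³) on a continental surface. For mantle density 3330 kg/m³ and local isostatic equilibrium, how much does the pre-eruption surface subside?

Subaerial loading: s = t ρ_load / ρ_m.
s = 3680 m × 2870/3330 = 3170 m.

3170 m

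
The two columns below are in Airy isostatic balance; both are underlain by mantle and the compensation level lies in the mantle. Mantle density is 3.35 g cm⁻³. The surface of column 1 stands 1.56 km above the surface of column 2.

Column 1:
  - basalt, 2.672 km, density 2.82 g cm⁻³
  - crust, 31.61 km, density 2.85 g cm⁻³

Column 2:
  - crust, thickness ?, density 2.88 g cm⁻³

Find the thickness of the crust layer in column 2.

Take the compensation level at the base of the deeper column (depth z_c below the surface of column 1) and equate Σ ρ_i t_i down to z_c; mantle fills any gap and the z_c terms cancel.
Column 1: 2.672×2.82 + 31.61×2.85 + (z_c − 34.282)×3.35
Column 2: 1.56×0 + x×2.88 + (z_c − 1.56 − 0 − x)×3.35
The z_c×3.35 term appears on both sides and cancels. Collect the known terms of each column as K = Σ(ρt)_known − 3.35 × (depth of known layers): K_1 = 97.62354 − 3.35×34.282 = −17.22116; K_2 = 0 − 3.35×(1.56 + 0) = −5.226.
Balance: K_1 = K_2 − x×(3.35 − 2.88), so x = (K_2 − K_1)/(3.35 − 2.88) = 11.9952/0.47 = 25.5 km.

25.5 km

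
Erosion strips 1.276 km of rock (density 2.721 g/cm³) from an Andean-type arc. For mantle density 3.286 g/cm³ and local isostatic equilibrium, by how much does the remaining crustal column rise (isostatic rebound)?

Unloading: uplift u = e ρ_c/ρ_m = 1.276 km × 2.721/3.286 = 1.06 km.

1.06 km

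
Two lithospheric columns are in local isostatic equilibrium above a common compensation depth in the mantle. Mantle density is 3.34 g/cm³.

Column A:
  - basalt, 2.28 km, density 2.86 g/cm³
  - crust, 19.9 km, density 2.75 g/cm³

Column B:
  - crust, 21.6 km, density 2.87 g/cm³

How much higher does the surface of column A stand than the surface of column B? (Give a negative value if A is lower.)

0.803 km

For any compensation level in the mantle, the mantle terms cancel and isostasy reduces to e = (Σt_A − Σt_B) − (Σ(ρt)_A − Σ(ρt)_B) / ρ_m.
Σt_A = 22.18 km; Σt_B = 21.6 km; Σ(ρt)_A = 61.2458; Σ(ρt)_B = 61.992 (in km·g/cm³).
e = (22.18 − 21.6) − (61.2458 − 61.992) / 3.34 = 0.803 km.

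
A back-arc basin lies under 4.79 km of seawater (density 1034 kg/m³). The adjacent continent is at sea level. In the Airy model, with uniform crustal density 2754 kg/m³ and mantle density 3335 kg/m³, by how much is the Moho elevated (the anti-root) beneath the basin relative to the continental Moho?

In Airy isostatic equilibrium: replacing crust with seawater at the top is compensated by replacing crust with mantle at the base: d (ρ_c − ρ_w) = a (ρ_m − ρ_c).
a = d (ρ_c − ρ_w)/(ρ_m − ρ_c) = 4.79 km × 1720/581 = 14.2 km.

14.2 km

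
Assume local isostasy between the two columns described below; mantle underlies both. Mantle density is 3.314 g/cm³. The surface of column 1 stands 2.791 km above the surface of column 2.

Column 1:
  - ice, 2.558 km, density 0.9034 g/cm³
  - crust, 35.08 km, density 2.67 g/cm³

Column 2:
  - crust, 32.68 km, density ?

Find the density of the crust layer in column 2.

2.72 g/cm³

Take the compensation level at the base of the deeper column (depth z_c below the surface of column 1) and equate Σ ρ_i t_i down to z_c; mantle fills any gap and the z_c terms cancel.
Column 1: 2.558×0.9034 + 35.08×2.67 + (z_c − 37.638)×3.314
Column 2: 2.791×0 + 32.68×ρ + (z_c − 2.791 − 32.68)×3.314
The z_c×3.314 term appears on both sides and cancels. Collect the known terms of each column as K = Σ(ρt)_known − 3.314 × (depth of known layers): K_1 = 95.9744972 − 3.314×37.638 = −28.7578348; K_2 = 0 − 3.314×(2.791 + 32.68) = −117.550894.
Balance: K_1 = K_2 + 32.68×ρ, so ρ = (K_1 − K_2)/32.68 = 88.7931/32.68 = 2.72 g/cm³.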